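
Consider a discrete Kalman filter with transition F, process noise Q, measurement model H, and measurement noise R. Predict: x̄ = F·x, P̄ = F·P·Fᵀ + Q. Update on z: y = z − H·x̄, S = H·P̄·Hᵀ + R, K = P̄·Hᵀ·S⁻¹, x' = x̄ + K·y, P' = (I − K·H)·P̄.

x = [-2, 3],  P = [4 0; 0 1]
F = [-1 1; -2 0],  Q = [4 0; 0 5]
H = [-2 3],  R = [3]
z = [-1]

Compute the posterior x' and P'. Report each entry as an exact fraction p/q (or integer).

x̄ = F·x = [5, 4]
P̄ = F·P·Fᵀ + Q = [9 8; 8 21]
y = z − H·x̄ = [-3]
S = H·P̄·Hᵀ + R = [132]
K = P̄·Hᵀ·S⁻¹ = [1/22; 47/132]
x' = x̄ + K·y = [107/22, 129/44]
P' = (I − K·H)·P̄ = [96/11 129/22; 129/22 563/132]

x' = [107/22, 129/44]
P' = [96/11 129/22; 129/22 563/132]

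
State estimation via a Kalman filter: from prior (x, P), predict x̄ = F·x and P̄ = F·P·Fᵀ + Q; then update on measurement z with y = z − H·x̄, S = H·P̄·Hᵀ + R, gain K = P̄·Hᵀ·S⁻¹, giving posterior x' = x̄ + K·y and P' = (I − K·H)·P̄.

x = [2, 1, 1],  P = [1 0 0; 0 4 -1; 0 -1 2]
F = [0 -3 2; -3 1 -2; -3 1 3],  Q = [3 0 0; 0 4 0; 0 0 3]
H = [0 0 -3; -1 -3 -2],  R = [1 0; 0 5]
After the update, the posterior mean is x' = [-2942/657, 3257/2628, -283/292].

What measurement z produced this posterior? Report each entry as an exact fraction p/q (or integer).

x̄ = F·x = [-1, -7, -2]
P̄ = F·P·Fᵀ + Q = [59 -28 7; -28 29 0; 7 0 28]
S = H·P̄·Hᵀ + R = [253 189; 189 297]
K = P̄·Hᵀ·S⁻¹ = [-77/365 1688/9855; 413/1460 -14927/39420; -483/1460 -7/4380]
x' − x̄ = [-2285/657, 21653/2628, 301/292] = K·y
y = (KᵀK)⁻¹·Kᵀ·(x' − x̄) = [-3, -24]
z = y + H·x̄ = [-3, -24] + [6, 26] = [3, 2]

z = [3, 2]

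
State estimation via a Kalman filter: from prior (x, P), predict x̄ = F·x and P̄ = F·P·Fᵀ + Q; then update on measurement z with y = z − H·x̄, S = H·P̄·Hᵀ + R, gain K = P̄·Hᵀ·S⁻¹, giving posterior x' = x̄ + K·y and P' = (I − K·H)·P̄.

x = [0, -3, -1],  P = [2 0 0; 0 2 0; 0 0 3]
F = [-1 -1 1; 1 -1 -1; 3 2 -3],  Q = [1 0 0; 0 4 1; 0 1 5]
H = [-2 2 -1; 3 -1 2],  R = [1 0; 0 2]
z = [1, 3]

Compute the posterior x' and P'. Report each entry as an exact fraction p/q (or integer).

x̄ = F·x = [2, 4, -3]
P̄ = F·P·Fᵀ + Q = [8 -3 -19; -3 11 12; -19 12 58]
y = z − H·x̄ = [-6, 7]
S = H·P̄·Hᵀ + R = [35 -17; -17 59]
K = P̄·Hᵀ·S⁻¹ = [-91/444 -109/444; 253/444 103/444; 345/592 571/592]
x' = x̄ + K·y = [671/444, 979/444, 151/592]
P' = (I − K·H)·P̄ = [520/111 140/111 -983/148; 140/111 106/111 -175/148; -983/148 -175/148 6119/592]

x' = [671/444, 979/444, 151/592]
P' = [520/111 140/111 -983/148; 140/111 106/111 -175/148; -983/148 -175/148 6119/592]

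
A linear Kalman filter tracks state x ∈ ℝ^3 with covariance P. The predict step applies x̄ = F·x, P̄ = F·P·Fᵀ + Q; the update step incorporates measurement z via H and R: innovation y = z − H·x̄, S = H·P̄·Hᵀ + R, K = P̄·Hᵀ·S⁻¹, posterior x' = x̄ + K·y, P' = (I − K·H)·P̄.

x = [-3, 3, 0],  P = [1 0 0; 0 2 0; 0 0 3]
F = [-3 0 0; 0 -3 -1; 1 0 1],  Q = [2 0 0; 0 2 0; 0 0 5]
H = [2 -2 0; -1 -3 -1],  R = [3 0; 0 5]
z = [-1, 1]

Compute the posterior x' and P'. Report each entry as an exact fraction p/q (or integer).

x̄ = F·x = [9, -9, -3]
P̄ = F·P·Fᵀ + Q = [11 0 -3; 0 23 -3; -3 -3 9]
y = z − H·x̄ = [-37, -20]
S = H·P̄·Hᵀ + R = [139 116; 116 208]
K = P̄·Hᵀ·S⁻¹ = [172/483 -229/966; -239/1932 -1919/7728; -29/1288 139/5152]
x' = x̄ + K·y = [13/23, 25/46, -249/92]
P' = (I − K·H)·P̄ = [613/483 355/483 -737/322; 355/483 3557/3864 -5809/2576; -737/322 -5809/2576 45951/5152]

x' = [13/23, 25/46, -249/92]
P' = [613/483 355/483 -737/322; 355/483 3557/3864 -5809/2576; -737/322 -5809/2576 45951/5152]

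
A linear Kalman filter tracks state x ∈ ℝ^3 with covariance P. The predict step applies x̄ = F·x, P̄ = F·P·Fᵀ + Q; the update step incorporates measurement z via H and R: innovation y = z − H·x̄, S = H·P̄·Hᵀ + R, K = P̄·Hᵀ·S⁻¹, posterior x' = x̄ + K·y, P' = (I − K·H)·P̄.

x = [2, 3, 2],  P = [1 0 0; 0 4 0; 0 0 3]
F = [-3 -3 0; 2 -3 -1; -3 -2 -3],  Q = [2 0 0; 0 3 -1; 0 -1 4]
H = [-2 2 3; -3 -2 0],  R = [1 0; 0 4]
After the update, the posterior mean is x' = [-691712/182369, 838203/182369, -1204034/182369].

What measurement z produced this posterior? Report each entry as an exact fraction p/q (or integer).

z = [-3, 2]

x̄ = F·x = [-15, -7, -18]
P̄ = F·P·Fᵀ + Q = [47 30 33; 30 46 26; 33 26 56]
S = H·P̄·Hᵀ + R = [553 -415; -415 971]
K = P̄·Hᵀ·S⁻¹ = [-10150/182369 -42089/182369; 15640/182369 -27498/182369; 86869/364738 -19593/364738]
x' − x̄ = [2043823/182369, 2114786/182369, 2078608/182369] = K·y
y = (KᵀK)⁻¹·Kᵀ·(x' − x̄) = [35, -57]
z = y + H·x̄ = [35, -57] + [-38, 59] = [-3, 2]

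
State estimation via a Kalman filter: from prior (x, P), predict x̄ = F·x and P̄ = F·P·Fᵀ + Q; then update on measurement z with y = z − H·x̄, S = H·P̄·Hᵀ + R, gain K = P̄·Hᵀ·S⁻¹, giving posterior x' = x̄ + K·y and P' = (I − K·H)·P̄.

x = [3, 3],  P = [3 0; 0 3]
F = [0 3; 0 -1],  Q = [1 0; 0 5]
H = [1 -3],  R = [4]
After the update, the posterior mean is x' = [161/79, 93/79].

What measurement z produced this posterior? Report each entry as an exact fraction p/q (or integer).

x̄ = F·x = [9, -3]
P̄ = F·P·Fᵀ + Q = [28 -9; -9 8]
S = H·P̄·Hᵀ + R = [158]
K = P̄·Hᵀ·S⁻¹ = [55/158; -33/158]
x' − x̄ = [-550/79, 330/79] = K·y
y = (KᵀK)⁻¹·Kᵀ·(x' − x̄) = [-20]
z = y + H·x̄ = [-20] + [18] = [-2]

z = [-2]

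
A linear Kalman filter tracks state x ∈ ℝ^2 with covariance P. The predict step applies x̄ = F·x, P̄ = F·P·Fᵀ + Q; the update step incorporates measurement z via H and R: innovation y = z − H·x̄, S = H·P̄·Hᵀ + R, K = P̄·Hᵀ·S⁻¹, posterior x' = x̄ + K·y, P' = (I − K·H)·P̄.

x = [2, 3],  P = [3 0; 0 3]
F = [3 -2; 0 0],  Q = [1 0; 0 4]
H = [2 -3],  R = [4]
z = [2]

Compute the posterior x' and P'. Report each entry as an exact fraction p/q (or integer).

x' = [4/5, -3/25]
P' = [8 24/5; 24/5 82/25]

x̄ = F·x = [0, 0]
P̄ = F·P·Fᵀ + Q = [40 0; 0 4]
y = z − H·x̄ = [2]
S = H·P̄·Hᵀ + R = [200]
K = P̄·Hᵀ·S⁻¹ = [2/5; -3/50]
x' = x̄ + K·y = [4/5, -3/25]
P' = (I − K·H)·P̄ = [8 24/5; 24/5 82/25]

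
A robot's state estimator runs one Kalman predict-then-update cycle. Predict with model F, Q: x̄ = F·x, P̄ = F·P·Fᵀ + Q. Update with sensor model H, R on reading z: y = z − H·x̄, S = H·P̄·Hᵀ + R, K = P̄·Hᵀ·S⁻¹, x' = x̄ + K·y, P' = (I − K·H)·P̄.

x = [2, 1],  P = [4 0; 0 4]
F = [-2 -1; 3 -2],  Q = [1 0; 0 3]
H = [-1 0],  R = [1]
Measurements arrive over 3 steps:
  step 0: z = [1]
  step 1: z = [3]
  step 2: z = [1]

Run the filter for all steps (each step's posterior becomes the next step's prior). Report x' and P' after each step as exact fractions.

step 0: x' = [-13/11, 12/11], P' = [21/22 -8/11; -8/11 477/11]
step 1: x' = [-1480/509, -6688/509], P' = [498/509 883/509; 883/509 55499/1018]
step 2: x' = [-48269/68583, -308964/22861], P' = [67565/68583 35596/22861; 35596/22861 1045283/22861]

step 0: x̄ = F·x = [-5, 4]
step 0: P̄ = F·P·Fᵀ + Q = [21 -16; -16 55]
step 0: y = z − H·x̄ = [-4]
step 0: S = H·P̄·Hᵀ + R = [22]
step 0: K = P̄·Hᵀ·S⁻¹ = [-21/22; 8/11]
step 0: x' = x̄ + K·y = [-13/11, 12/11]
step 0: P' = (I − K·H)·P̄ = [21/22 -8/11; -8/11 477/11]
step 1: x̄ = F·x = [14/11, -63/11]
step 1: P̄ = F·P·Fᵀ + Q = [498/11 883/11; 883/11 4263/22]
step 1: y = z − H·x̄ = [47/11]
step 1: S = H·P̄·Hᵀ + R = [509/11]
step 1: K = P̄·Hᵀ·S⁻¹ = [-498/509; -883/509]
step 1: x' = x̄ + K·y = [-1480/509, -6688/509]
step 1: P' = (I − K·H)·P̄ = [498/509 883/509; 883/509 55499/1018]
step 2: x̄ = F·x = [9648/509, 8936/509]
step 2: P̄ = F·P·Fᵀ + Q = [67565/1018 53394/509; 53394/509 106411/509]
step 2: y = z − H·x̄ = [10157/509]
step 2: S = H·P̄·Hᵀ + R = [68583/1018]
step 2: K = P̄·Hᵀ·S⁻¹ = [-67565/68583; -35596/22861]
step 2: x' = x̄ + K·y = [-48269/68583, -308964/22861]
step 2: P' = (I − K·H)·P̄ = [67565/68583 35596/22861; 35596/22861 1045283/22861]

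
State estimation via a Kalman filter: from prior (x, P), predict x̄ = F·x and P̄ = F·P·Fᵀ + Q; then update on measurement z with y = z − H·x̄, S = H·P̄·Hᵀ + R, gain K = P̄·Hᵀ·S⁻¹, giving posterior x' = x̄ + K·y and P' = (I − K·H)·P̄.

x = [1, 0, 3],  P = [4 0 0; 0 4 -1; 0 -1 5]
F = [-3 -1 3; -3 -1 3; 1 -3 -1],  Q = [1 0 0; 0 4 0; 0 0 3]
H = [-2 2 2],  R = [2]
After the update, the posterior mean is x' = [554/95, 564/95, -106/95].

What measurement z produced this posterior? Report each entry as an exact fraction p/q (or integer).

x̄ = F·x = [6, 6, -2]
P̄ = F·P·Fᵀ + Q = [92 91 -7; 91 95 -7; -7 -7 42]
S = H·P̄·Hᵀ + R = [190]
K = P̄·Hᵀ·S⁻¹ = [-8/95; -3/95; 42/95]
x' − x̄ = [-16/95, -6/95, 84/95] = K·y
y = (KᵀK)⁻¹·Kᵀ·(x' − x̄) = [2]
z = y + H·x̄ = [2] + [-4] = [-2]

z = [-2]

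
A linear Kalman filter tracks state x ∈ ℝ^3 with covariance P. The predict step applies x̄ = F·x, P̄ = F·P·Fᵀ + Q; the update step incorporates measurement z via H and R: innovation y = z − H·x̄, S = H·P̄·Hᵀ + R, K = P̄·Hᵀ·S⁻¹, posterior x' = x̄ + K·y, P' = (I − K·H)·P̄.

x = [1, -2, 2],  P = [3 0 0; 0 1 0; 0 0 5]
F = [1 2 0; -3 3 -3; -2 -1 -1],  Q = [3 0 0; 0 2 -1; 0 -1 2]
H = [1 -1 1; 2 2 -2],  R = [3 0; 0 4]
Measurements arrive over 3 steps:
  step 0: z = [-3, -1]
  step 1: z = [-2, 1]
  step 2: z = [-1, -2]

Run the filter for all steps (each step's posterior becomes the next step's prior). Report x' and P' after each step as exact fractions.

step 0: x' = [-6143/3886, 7155/3886, 3533/3886], P' = [1730/1943 -2739/1943 -1904/1943; -2739/1943 25477/1943 22285/1943; -1904/1943 22285/1943 20928/1943]
step 1: x' = [-532260/596831, 2720405/596831, 3753753/1193662], P' = [2584383/2984155 -2972433/2984155 -1840773/2984155; -2972433/2984155 24198713/2984155 20928623/2984155; -1840773/2984155 20928623/2984155 20306873/2984155]
step 2: x' = [-2767968868/2915290527, 3643575261/1943527018, 10435940273/5830581054], P' = [837616516/971763509 -948937291/971763509 -581211864/971763509; -948937291/971763509 7790490967/971763509 6729164933/971763509; -581211864/971763509 6729164933/971763509 6530126298/971763509]

step 0: x̄ = F·x = [-3, -15, -2]
step 0: P̄ = F·P·Fᵀ + Q = [10 -3 -8; -3 83 29; -8 29 20]
step 0: y = z − H·x̄ = [-13, 31]
step 0: S = H·P̄·Hᵀ + R = [48 -70; -70 264]
step 0: K = P̄·Hᵀ·S⁻¹ = [855/1943 895/3886; -1977/1943 453/3886; -1087/1943 -547/3886]
step 0: x' = x̄ + K·y = [-6143/3886, 7155/3886, 3533/3886]
step 0: P' = (I − K·H)·P̄ = [1730/1943 -2739/1943 -1904/1943; -2739/1943 25477/1943 22285/1943; -1904/1943 22285/1943 20928/1943]
step 1: x̄ = F·x = [8167/3886, 29295/3886, 799/1943]
step 1: P̄ = F·P·Fᵀ + Q = [98511/1943 27891/1943 -83385/1943; 27891/1943 51001/1943 -14129/1943; -83385/1943 -14129/1943 83209/1943]
step 1: y = z − H·x̄ = [5879/1943, -33921/1943]
step 1: S = H·P̄·Hᵀ + R = [44256/1943 -127914/1943; -127914/1943 1941896/1943]
step 1: K = P̄·Hᵀ·S⁻¹ = [1238681/2984155 1452723/5968310; -2080841/2984155 297657/5968310; -820841/2984155 -1219023/5968310]
step 1: x' = x̄ + K·y = [-532260/596831, 2720405/596831, 3753753/1193662]
step 1: P' = (I − K·H)·P̄ = [2584383/2984155 -2972433/2984155 -1840773/2984155; -2972433/2984155 24198713/2984155 20928623/2984155; -1840773/2984155 20928623/2984155 20306873/2984155]
step 2: x̄ = F·x = [4908550/596831, 8254731/1193662, -7065523/1193662]
step 2: P̄ = F·P·Fᵀ + Q = [96441968/2984155 26307009/2984155 -15744100/596831; 26307009/2984155 73432697/2984155 -1360607/596831; -15744100/596831 -1360607/596831 16683170/596831]
step 2: y = z − H·x̄ = [2154746/596831, -26331016/596831]
step 2: S = H·P̄·Hᵀ + R = [65794032/2984155 -148025298/2984155; -148025298/2984155 1919743032/2984155]
step 2: K = P̄·Hᵀ·S⁻¹ = [1205341943/2915290527 469891089/1943527018; -670087775/971763509 112388743/1943527018; -780250499/2915290527 -382173229/1943527018]
step 2: x' = x̄ + K·y = [-2767968868/2915290527, 3643575261/1943527018, 10435940273/5830581054]
step 2: P' = (I − K·H)·P̄ = [837616516/971763509 -948937291/971763509 -581211864/971763509; -948937291/971763509 7790490967/971763509 6729164933/971763509; -581211864/971763509 6729164933/971763509 6530126298/971763509]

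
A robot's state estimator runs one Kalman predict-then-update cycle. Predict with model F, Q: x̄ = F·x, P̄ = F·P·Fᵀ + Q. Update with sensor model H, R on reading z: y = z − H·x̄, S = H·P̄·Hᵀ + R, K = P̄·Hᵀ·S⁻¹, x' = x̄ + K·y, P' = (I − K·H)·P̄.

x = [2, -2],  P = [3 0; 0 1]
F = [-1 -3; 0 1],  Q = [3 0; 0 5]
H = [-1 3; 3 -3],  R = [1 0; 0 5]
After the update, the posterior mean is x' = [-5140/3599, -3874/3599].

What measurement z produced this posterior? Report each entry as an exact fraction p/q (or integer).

z = [-2, -2]

x̄ = F·x = [4, -2]
P̄ = F·P·Fᵀ + Q = [15 -3; -3 6]
S = H·P̄·Hᵀ + R = [88 -135; -135 248]
K = P̄·Hᵀ·S⁻¹ = [1338/3599 1512/3599; 1563/3599 459/3599]
x' − x̄ = [-19536/3599, 3324/3599] = K·y
y = (KᵀK)⁻¹·Kᵀ·(x' − x̄) = [8, -20]
z = y + H·x̄ = [8, -20] + [-10, 18] = [-2, -2]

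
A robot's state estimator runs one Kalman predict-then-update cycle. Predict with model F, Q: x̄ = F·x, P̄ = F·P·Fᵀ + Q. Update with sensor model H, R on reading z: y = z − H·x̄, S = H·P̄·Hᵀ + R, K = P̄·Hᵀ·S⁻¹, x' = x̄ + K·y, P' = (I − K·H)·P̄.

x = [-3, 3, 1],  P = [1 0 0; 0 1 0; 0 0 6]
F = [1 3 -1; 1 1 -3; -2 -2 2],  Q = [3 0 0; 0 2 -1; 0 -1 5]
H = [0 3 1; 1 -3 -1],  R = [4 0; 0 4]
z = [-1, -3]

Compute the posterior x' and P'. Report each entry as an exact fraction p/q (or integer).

x' = [-20/83, -6147/6059, 22546/6059]
P' = [424/83 172/83 -296/83; 172/83 12991/6059 -27713/6059; -296/83 -27713/6059 69691/6059]

x̄ = F·x = [5, -3, 2]
P̄ = F·P·Fᵀ + Q = [19 22 -20; 22 58 -41; -20 -41 37]
y = z − H·x̄ = [6, -15]
S = H·P̄·Hᵀ + R = [317 -267; -267 244]
K = P̄·Hᵀ·S⁻¹ = [55/83 51/83; 2815/6059 324/6059; -3362/6059 -2040/6059]
x' = x̄ + K·y = [-20/83, -6147/6059, 22546/6059]
P' = (I − K·H)·P̄ = [424/83 172/83 -296/83; 172/83 12991/6059 -27713/6059; -296/83 -27713/6059 69691/6059]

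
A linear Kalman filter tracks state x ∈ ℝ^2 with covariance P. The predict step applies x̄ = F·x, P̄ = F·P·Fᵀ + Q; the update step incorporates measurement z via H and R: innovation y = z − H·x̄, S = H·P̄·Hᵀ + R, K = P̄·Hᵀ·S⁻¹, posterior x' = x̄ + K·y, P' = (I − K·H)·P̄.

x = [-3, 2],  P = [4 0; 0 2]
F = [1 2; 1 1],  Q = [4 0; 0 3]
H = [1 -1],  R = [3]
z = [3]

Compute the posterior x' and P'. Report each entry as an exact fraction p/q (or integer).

x̄ = F·x = [1, -1]
P̄ = F·P·Fᵀ + Q = [16 8; 8 9]
y = z − H·x̄ = [1]
S = H·P̄·Hᵀ + R = [12]
K = P̄·Hᵀ·S⁻¹ = [2/3; -1/12]
x' = x̄ + K·y = [5/3, -13/12]
P' = (I − K·H)·P̄ = [32/3 26/3; 26/3 107/12]

x' = [5/3, -13/12]
P' = [32/3 26/3; 26/3 107/12]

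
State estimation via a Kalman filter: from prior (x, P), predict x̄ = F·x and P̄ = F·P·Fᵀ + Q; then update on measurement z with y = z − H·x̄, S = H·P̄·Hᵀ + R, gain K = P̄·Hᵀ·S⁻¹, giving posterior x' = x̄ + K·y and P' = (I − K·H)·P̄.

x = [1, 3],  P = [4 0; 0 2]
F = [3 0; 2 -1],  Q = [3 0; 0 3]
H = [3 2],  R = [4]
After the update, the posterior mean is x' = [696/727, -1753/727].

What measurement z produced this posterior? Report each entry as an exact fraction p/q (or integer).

z = [-2]

x̄ = F·x = [3, -1]
P̄ = F·P·Fᵀ + Q = [39 24; 24 21]
S = H·P̄·Hᵀ + R = [727]
K = P̄·Hᵀ·S⁻¹ = [165/727; 114/727]
x' − x̄ = [-1485/727, -1026/727] = K·y
y = (KᵀK)⁻¹·Kᵀ·(x' − x̄) = [-9]
z = y + H·x̄ = [-9] + [7] = [-2]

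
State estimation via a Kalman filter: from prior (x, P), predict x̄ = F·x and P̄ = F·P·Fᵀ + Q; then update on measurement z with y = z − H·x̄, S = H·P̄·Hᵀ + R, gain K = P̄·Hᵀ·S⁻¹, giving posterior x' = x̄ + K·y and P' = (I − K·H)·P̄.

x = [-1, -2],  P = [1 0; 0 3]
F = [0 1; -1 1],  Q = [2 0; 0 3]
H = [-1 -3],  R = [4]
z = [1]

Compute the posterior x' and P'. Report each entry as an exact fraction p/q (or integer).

x' = [-62/45, 1/15]
P' = [127/45 -11/15; -11/15 3/5]

x̄ = F·x = [-2, -1]
P̄ = F·P·Fᵀ + Q = [5 3; 3 7]
y = z − H·x̄ = [-4]
S = H·P̄·Hᵀ + R = [90]
K = P̄·Hᵀ·S⁻¹ = [-7/45; -4/15]
x' = x̄ + K·y = [-62/45, 1/15]
P' = (I − K·H)·P̄ = [127/45 -11/15; -11/15 3/5]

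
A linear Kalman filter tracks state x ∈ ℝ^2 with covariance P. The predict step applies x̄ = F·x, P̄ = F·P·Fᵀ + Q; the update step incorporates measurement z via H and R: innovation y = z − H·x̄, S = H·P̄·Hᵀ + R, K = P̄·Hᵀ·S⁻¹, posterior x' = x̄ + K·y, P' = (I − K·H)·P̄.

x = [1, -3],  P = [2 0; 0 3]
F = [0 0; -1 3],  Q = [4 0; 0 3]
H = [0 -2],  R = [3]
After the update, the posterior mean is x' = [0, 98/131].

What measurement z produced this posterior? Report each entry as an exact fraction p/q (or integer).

x̄ = F·x = [0, -10]
P̄ = F·P·Fᵀ + Q = [4 0; 0 32]
S = H·P̄·Hᵀ + R = [131]
K = P̄·Hᵀ·S⁻¹ = [0; -64/131]
x' − x̄ = [0, 1408/131] = K·y
y = (KᵀK)⁻¹·Kᵀ·(x' − x̄) = [-22]
z = y + H·x̄ = [-22] + [20] = [-2]

z = [-2]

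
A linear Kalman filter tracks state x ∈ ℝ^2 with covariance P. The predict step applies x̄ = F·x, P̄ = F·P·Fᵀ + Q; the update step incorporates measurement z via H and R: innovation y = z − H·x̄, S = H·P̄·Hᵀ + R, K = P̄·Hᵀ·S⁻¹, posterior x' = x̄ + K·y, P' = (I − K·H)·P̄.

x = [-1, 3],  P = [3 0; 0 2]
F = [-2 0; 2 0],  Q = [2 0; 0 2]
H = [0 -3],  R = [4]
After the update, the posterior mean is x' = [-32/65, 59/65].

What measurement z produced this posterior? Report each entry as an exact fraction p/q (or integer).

x̄ = F·x = [2, -2]
P̄ = F·P·Fᵀ + Q = [14 -12; -12 14]
S = H·P̄·Hᵀ + R = [130]
K = P̄·Hᵀ·S⁻¹ = [18/65; -21/65]
x' − x̄ = [-162/65, 189/65] = K·y
y = (KᵀK)⁻¹·Kᵀ·(x' − x̄) = [-9]
z = y + H·x̄ = [-9] + [6] = [-3]

z = [-3]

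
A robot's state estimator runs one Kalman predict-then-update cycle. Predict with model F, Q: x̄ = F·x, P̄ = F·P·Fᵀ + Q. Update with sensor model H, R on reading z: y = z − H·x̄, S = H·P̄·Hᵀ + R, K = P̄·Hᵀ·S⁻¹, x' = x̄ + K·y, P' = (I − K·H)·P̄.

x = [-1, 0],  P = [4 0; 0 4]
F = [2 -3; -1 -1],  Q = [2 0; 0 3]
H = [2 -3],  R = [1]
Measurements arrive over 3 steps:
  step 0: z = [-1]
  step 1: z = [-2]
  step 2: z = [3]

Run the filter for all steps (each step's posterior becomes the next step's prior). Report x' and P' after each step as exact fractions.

step 0: x' = [10/67, 59/134], P' = [1314/67 868/67; 868/67 2323/268]
step 1: x' = [-7076/6775, -208/6775], P' = [413948/142275 39337/20325; 39337/20325 28421/20325]
step 2: x' = [-3407310/2232971, -4435278/2232971], P' = [43217255/15630797 28571436/15630797; 28571436/15630797 20608526/15630797]

step 0: x̄ = F·x = [-2, 1]
step 0: P̄ = F·P·Fᵀ + Q = [54 4; 4 11]
step 0: y = z − H·x̄ = [6]
step 0: S = H·P̄·Hᵀ + R = [268]
step 0: K = P̄·Hᵀ·S⁻¹ = [24/67; -25/268]
step 0: x' = x̄ + K·y = [10/67, 59/134]
step 0: P' = (I − K·H)·P̄ = [1314/67 868/67; 868/67 2323/268]
step 1: x̄ = F·x = [-137/134, -79/134]
step 1: P̄ = F·P·Fᵀ + Q = [803/268 -71/268; -71/268 15327/268]
step 1: y = z − H·x̄ = [-231/134]
step 1: S = H·P̄·Hᵀ + R = [142275/268]
step 1: K = P̄·Hᵀ·S⁻¹ = [1819/142275; -6589/20325]
step 1: x' = x̄ + K·y = [-7076/6775, -208/6775]
step 1: P' = (I − K·H)·P̄ = [413948/142275 39337/20325; 39337/20325 28421/20325]
step 2: x̄ = F·x = [-13528/6775, 7284/6775]
step 2: P̄ = F·P·Fᵀ + Q = [426557/142275 14768/47425; 14768/47425 530146/47425]
step 2: y = z − H·x̄ = [69233/6775]
step 2: S = H·P̄·Hᵀ + R = [2232971/20325]
step 2: K = P̄·Hᵀ·S⁻¹ = [102886/2232971; -668958/2232971]
step 2: x' = x̄ + K·y = [-3407310/2232971, -4435278/2232971]
step 2: P' = (I − K·H)·P̄ = [43217255/15630797 28571436/15630797; 28571436/15630797 20608526/15630797]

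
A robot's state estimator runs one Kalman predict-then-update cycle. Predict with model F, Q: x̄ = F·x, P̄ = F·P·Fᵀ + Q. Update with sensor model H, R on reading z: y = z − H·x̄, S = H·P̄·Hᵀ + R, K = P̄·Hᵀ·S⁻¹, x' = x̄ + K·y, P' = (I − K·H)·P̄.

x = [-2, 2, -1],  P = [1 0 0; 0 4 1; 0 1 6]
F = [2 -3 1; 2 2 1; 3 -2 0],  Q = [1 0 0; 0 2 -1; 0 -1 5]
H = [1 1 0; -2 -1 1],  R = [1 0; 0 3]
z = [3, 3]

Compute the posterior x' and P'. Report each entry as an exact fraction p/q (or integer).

x' = [-1049/184, 5699/736, -1595/736]
P' = [1041/46 -4151/184 3943/184; -4151/184 17205/736 -15229/736; 3943/184 -15229/736 17029/736]

x̄ = F·x = [-11, -1, -10]
P̄ = F·P·Fᵀ + Q = [41 -15 28; -15 32 -13; 28 -13 30]
y = z − H·x̄ = [15, -10]
S = H·P̄·Hᵀ + R = [44 -54; -54 83]
K = P̄·Hᵀ·S⁻¹ = [13/184 -39/92; 601/736 129/368; 543/736 119/368]
x' = x̄ + K·y = [-1049/184, 5699/736, -1595/736]
P' = (I − K·H)·P̄ = [1041/46 -4151/184 3943/184; -4151/184 17205/736 -15229/736; 3943/184 -15229/736 17029/736]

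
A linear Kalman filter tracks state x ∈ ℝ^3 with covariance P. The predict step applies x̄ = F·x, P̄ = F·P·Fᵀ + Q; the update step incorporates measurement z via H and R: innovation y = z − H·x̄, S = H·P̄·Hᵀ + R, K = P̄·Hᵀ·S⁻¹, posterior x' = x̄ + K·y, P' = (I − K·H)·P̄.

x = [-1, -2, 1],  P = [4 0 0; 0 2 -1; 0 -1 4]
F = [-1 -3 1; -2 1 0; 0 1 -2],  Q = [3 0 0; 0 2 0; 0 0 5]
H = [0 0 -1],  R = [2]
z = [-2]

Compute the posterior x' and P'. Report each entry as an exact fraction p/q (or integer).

x' = [106/29, 24/29, 46/29]
P' = [574/29 113/29 -42/29; 113/29 564/29 8/29; -42/29 8/29 54/29]

x̄ = F·x = [8, 0, -4]
P̄ = F·P·Fᵀ + Q = [35 1 -21; 1 20 4; -21 4 27]
y = z − H·x̄ = [-6]
S = H·P̄·Hᵀ + R = [29]
K = P̄·Hᵀ·S⁻¹ = [21/29; -4/29; -27/29]
x' = x̄ + K·y = [106/29, 24/29, 46/29]
P' = (I − K·H)·P̄ = [574/29 113/29 -42/29; 113/29 564/29 8/29; -42/29 8/29 54/29]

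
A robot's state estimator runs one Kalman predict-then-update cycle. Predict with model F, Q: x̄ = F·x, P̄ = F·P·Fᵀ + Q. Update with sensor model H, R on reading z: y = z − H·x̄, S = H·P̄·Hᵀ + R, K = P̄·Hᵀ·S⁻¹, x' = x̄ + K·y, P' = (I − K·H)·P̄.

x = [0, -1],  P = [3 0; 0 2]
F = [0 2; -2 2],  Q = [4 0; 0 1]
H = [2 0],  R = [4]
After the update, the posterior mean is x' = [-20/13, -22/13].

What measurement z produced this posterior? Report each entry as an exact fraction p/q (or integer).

x̄ = F·x = [-2, -2]
P̄ = F·P·Fᵀ + Q = [12 8; 8 21]
S = H·P̄·Hᵀ + R = [52]
K = P̄·Hᵀ·S⁻¹ = [6/13; 4/13]
x' − x̄ = [6/13, 4/13] = K·y
y = (KᵀK)⁻¹·Kᵀ·(x' − x̄) = [1]
z = y + H·x̄ = [1] + [-4] = [-3]

z = [-3]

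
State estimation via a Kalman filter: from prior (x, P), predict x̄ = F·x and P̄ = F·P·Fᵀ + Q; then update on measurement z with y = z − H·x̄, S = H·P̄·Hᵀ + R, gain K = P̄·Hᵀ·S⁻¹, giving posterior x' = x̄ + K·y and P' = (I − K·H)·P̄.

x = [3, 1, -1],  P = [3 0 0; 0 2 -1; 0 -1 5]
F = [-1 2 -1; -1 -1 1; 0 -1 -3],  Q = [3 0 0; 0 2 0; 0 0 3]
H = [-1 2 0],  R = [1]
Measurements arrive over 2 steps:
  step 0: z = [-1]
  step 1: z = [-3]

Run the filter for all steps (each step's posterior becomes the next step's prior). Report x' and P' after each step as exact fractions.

step 0: x' = [-369/116, -247/116, -91/58], P' = [987/116 473/116 -15/58; 473/116 255/116 -19/58; -15/58 -19/58 747/29]
step 1: x' = [116090/38227, 1284/38227, 519415/38227], P' = [349915/38227 170088/38227 806095/38227; 170088/38227 92137/38227 390132/38227; 806095/38227 390132/38227 3233578/38227]

step 0: x̄ = F·x = [0, -5, 2]
step 0: P̄ = F·P·Fᵀ + Q = [23 -9 16; -9 14 -15; 16 -15 44]
step 0: y = z − H·x̄ = [9]
step 0: S = H·P̄·Hᵀ + R = [116]
step 0: K = P̄·Hᵀ·S⁻¹ = [-41/116; 37/116; -23/58]
step 0: x' = x̄ + K·y = [-369/116, -247/116, -91/58]
step 0: P' = (I − K·H)·P̄ = [987/116 473/116 -15/58; 473/116 255/116 -19/58; -15/58 -19/58 747/29]
step 1: x̄ = F·x = [57/116, 217/58, 793/116]
step 1: P̄ = F·P·Fᵀ + Q = [3543/116 -1549/58 9027/116; -1549/58 1386/29 -4201/58; 9027/116 -4201/58 27267/116]
step 1: y = z − H·x̄ = [-1159/116]
step 1: S = H·P̄·Hᵀ + R = [38227/116]
step 1: K = P̄·Hᵀ·S⁻¹ = [-9739/38227; 14186/38227; -25831/38227]
step 1: x' = x̄ + K·y = [116090/38227, 1284/38227, 519415/38227]
step 1: P' = (I − K·H)·P̄ = [349915/38227 170088/38227 806095/38227; 170088/38227 92137/38227 390132/38227; 806095/38227 390132/38227 3233578/38227]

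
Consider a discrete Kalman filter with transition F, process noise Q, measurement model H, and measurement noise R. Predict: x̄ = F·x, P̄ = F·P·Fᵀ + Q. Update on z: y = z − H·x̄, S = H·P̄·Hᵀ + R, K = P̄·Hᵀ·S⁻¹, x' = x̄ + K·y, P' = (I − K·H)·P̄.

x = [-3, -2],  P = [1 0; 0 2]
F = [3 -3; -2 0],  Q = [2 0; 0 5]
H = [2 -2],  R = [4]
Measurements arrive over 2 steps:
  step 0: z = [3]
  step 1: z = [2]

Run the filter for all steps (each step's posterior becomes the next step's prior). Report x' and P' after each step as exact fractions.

step 0: x' = [143/34, 99/34], P' = [254/51 73/17; 73/17 78/17]
step 1: x' = [150/1147, -1285/1147], P' = [6722/1147 6341/1147; 6341/1147 14163/2294]

step 0: x̄ = F·x = [-3, 6]
step 0: P̄ = F·P·Fᵀ + Q = [29 -6; -6 9]
step 0: y = z − H·x̄ = [21]
step 0: S = H·P̄·Hᵀ + R = [204]
step 0: K = P̄·Hᵀ·S⁻¹ = [35/102; -5/34]
step 0: x' = x̄ + K·y = [143/34, 99/34]
step 0: P' = (I − K·H)·P̄ = [254/51 73/17; 73/17 78/17]
step 1: x̄ = F·x = [66/17, -143/17]
step 1: P̄ = F·P·Fᵀ + Q = [184/17 -70/17; -70/17 1271/51]
step 1: y = z − H·x̄ = [-384/17]
step 1: S = H·P̄·Hᵀ + R = [9176/51]
step 1: K = P̄·Hᵀ·S⁻¹ = [381/2294; -1481/4588]
step 1: x' = x̄ + K·y = [150/1147, -1285/1147]
step 1: P' = (I − K·H)·P̄ = [6722/1147 6341/1147; 6341/1147 14163/2294]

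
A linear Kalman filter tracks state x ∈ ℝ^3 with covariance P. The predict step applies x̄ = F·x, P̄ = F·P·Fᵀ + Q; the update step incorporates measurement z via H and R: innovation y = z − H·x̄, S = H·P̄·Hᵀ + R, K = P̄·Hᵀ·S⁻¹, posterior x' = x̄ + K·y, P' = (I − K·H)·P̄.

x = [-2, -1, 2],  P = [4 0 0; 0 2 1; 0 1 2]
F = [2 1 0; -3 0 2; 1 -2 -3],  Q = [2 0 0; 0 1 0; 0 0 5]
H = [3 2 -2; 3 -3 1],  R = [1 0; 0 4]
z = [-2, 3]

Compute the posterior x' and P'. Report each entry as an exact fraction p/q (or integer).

x̄ = F·x = [-5, 10, -6]
P̄ = F·P·Fᵀ + Q = [20 -22 1; -22 45 -28; 1 -28 47]
y = z − H·x̄ = [-19, 54]
S = H·P̄·Hᵀ + R = [497 -345; -345 1206]
K = P̄·Hᵀ·S⁻¹ = [20233/160119 67949/480357; 5825/160119 -86213/480357; -43684/160119 15883/480357]
x' = x̄ + K·y = [38060/160119, -61319/160119, 155176/160119]
P' = (I − K·H)·P̄ = [127831/480357 136547/480357 297944/480357; 136547/480357 475288/480357 671371/480357; 297944/480357 671371/480357 1183813/480357]

x' = [38060/160119, -61319/160119, 155176/160119]
P' = [127831/480357 136547/480357 297944/480357; 136547/480357 475288/480357 671371/480357; 297944/480357 671371/480357 1183813/480357]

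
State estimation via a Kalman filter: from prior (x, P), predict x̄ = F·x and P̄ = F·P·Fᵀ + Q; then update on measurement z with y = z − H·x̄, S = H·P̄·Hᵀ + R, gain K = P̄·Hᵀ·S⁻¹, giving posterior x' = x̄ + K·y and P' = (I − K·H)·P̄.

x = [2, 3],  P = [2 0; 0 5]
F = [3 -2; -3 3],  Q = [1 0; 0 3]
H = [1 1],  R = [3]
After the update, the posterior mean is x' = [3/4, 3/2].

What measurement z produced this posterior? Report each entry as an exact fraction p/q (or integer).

x̄ = F·x = [0, 3]
P̄ = F·P·Fᵀ + Q = [39 -48; -48 66]
S = H·P̄·Hᵀ + R = [12]
K = P̄·Hᵀ·S⁻¹ = [-3/4; 3/2]
x' − x̄ = [3/4, -3/2] = K·y
y = (KᵀK)⁻¹·Kᵀ·(x' − x̄) = [-1]
z = y + H·x̄ = [-1] + [3] = [2]

z = [2]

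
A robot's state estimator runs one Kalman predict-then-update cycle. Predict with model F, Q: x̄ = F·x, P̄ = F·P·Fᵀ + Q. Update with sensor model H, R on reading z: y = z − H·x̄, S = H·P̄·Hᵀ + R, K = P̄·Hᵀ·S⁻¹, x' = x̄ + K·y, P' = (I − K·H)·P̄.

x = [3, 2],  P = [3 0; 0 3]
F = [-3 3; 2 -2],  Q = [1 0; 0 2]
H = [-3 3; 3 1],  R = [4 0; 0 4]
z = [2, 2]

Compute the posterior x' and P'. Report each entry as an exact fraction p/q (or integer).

x' = [6/31, 24/31]
P' = [52/217 22/217; 22/217 1258/3255]

x̄ = F·x = [-3, 2]
P̄ = F·P·Fᵀ + Q = [55 -36; -36 26]
y = z − H·x̄ = [-13, 9]
S = H·P̄·Hᵀ + R = [1381 -633; -633 309]
K = P̄·Hᵀ·S⁻¹ = [-45/434 89/434; 232/1085 562/3255]
x' = x̄ + K·y = [6/31, 24/31]
P' = (I − K·H)·P̄ = [52/217 22/217; 22/217 1258/3255]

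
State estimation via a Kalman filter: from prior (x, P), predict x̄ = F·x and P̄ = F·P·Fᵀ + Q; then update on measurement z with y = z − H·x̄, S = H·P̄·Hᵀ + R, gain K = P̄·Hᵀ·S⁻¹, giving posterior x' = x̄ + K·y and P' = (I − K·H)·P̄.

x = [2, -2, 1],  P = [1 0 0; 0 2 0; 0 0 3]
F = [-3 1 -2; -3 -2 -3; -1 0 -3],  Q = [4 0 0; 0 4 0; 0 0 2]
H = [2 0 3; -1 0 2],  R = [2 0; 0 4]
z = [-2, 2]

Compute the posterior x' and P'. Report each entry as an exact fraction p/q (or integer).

x' = [-36866/20735, 24318/20735, 9476/20735]
P' = [16452/20735 -3716/20735 -7212/20735; -3716/20735 370248/20735 4926/20735; -7212/20735 4926/20735 6882/20735]

x̄ = F·x = [-10, -5, -5]
P̄ = F·P·Fᵀ + Q = [27 23 21; 23 48 30; 21 30 30]
y = z − H·x̄ = [33, 2]
S = H·P̄·Hᵀ + R = [632 147; 147 67]
K = P̄·Hᵀ·S⁻¹ = [5634/20735 -7719/20735; 3673/20735 3392/20735; 3111/20735 5244/20735]
x' = x̄ + K·y = [-36866/20735, 24318/20735, 9476/20735]
P' = (I − K·H)·P̄ = [16452/20735 -3716/20735 -7212/20735; -3716/20735 370248/20735 4926/20735; -7212/20735 4926/20735 6882/20735]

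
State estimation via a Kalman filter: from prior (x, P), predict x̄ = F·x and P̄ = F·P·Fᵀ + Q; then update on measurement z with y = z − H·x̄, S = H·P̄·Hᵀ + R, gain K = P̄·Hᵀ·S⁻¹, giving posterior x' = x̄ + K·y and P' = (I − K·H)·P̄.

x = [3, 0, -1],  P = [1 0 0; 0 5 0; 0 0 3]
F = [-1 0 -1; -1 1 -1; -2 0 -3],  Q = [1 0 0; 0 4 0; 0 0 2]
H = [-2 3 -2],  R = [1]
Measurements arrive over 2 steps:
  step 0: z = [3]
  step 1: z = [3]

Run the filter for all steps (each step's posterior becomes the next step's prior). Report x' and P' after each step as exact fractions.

step 0: x' = [-168/89, -365/178, -479/178], P' = [245/89 446/89 429/89; 446/89 2233/178 2453/178; 429/89 2453/178 2849/178]
step 1: x' = [621/1832, 12747/9160, 7141/27480], P' = [11873/7328 15831/7328 12423/7328; 15831/7328 196517/36640 216357/36640; 12423/7328 216357/36640 809791/109920]

step 0: x̄ = F·x = [-2, -2, -3]
step 0: P̄ = F·P·Fᵀ + Q = [5 4 11; 4 13 11; 11 11 33]
step 0: y = z − H·x̄ = [-1]
step 0: S = H·P̄·Hᵀ + R = [178]
step 0: K = P̄·Hᵀ·S⁻¹ = [-10/89; 9/178; -55/178]
step 0: x' = x̄ + K·y = [-168/89, -365/178, -479/178]
step 0: P' = (I − K·H)·P̄ = [245/89 446/89 429/89; 446/89 2233/178 2453/178; 429/89 2453/178 2849/178]
step 1: x̄ = F·x = [815/178, 225/89, 2109/178]
step 1: P̄ = F·P·Fᵀ + Q = [5233/178 855/89 13817/178; 855/89 655/89 2337/89; 13817/178 2337/89 38253/178]
step 1: y = z − H·x̄ = [2516/89]
step 1: S = H·P̄·Hᵀ + R = [109920/89]
step 1: K = P̄·Hᵀ·S⁻¹ = [-1099/7328; -1473/36640; -45059/109920]
step 1: x' = x̄ + K·y = [621/1832, 12747/9160, 7141/27480]
step 1: P' = (I − K·H)·P̄ = [11873/7328 15831/7328 12423/7328; 15831/7328 196517/36640 216357/36640; 12423/7328 216357/36640 809791/109920]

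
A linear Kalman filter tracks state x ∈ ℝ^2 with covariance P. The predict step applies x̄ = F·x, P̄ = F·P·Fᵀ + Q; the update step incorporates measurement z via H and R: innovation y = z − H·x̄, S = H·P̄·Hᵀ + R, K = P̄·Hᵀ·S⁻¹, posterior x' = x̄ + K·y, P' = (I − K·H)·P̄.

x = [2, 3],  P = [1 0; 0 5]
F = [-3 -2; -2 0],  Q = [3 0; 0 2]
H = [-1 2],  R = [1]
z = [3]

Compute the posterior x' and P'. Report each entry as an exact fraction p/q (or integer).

x̄ = F·x = [-12, -4]
P̄ = F·P·Fᵀ + Q = [32 6; 6 6]
y = z − H·x̄ = [-1]
S = H·P̄·Hᵀ + R = [33]
K = P̄·Hᵀ·S⁻¹ = [-20/33; 2/11]
x' = x̄ + K·y = [-376/33, -46/11]
P' = (I − K·H)·P̄ = [656/33 106/11; 106/11 54/11]

x' = [-376/33, -46/11]
P' = [656/33 106/11; 106/11 54/11]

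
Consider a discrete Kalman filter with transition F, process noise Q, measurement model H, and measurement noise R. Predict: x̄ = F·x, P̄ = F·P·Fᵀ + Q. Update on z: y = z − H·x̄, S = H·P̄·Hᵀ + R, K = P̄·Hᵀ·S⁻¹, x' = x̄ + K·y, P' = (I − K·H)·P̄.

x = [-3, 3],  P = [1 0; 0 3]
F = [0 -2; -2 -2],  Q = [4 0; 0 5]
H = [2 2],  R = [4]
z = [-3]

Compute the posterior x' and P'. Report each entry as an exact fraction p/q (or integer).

x' = [-123/31, 297/124]
P' = [104/31 -90/31; -90/31 213/62]

x̄ = F·x = [-6, 0]
P̄ = F·P·Fᵀ + Q = [16 12; 12 21]
y = z − H·x̄ = [9]
S = H·P̄·Hᵀ + R = [248]
K = P̄·Hᵀ·S⁻¹ = [7/31; 33/124]
x' = x̄ + K·y = [-123/31, 297/124]
P' = (I − K·H)·P̄ = [104/31 -90/31; -90/31 213/62]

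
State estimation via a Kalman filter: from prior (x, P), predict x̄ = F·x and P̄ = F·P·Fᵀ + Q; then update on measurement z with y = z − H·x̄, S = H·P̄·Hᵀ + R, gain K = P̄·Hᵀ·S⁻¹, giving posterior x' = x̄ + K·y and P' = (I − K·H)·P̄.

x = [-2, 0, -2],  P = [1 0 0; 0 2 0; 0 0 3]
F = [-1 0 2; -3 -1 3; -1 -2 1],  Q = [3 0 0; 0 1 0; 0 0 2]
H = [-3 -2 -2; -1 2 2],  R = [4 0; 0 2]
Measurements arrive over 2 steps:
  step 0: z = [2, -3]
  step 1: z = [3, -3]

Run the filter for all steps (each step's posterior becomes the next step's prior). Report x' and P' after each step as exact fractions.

step 0: x' = [125/1234, 2297/9872, -15171/9872], P' = [218/617 305/2468 -435/2468; 305/2468 45685/19744 -42743/19744; -435/2468 -42743/19744 46477/19744]
step 1: x' = [-12266067/79277488, -127124957/79277488, 24041067/158554976], P' = [26612297/79277488 1110679/79277488 -9592929/158554976; 1110679/79277488 101399657/79277488 -174344959/158554976; -9592929/158554976 -174344959/158554976 398469753/317109952]

step 0: x̄ = F·x = [-2, 0, 0]
step 0: P̄ = F·P·Fᵀ + Q = [16 21 7; 21 39 16; 7 16 14]
step 0: y = z − H·x̄ = [-4, -5]
step 0: S = H·P̄·Hᵀ + R = [824 -404; -404 246]
step 0: K = P̄·Hᵀ·S⁻¹ = [-589/2468 -283/1234; -3301/19744 861/9872; 743/19744 2737/9872]
step 0: x' = x̄ + K·y = [125/1234, 2297/9872, -15171/9872]
step 0: P' = (I − K·H)·P̄ = [218/617 305/2468 -435/2468; 305/2468 45685/19744 -42743/19744; -435/2468 -42743/19744 46477/19744]
step 1: x̄ = F·x = [-15671/4936, -25405/4936, -20765/9872]
step 1: P̄ = F·P·Fᵀ + Q = [66509/4936 104759/4936 143111/9872; 104759/4936 220061/4936 294445/9872; 143111/9872 294445/9872 463373/19744]
step 1: y = z − H·x̄ = [-25945/1234, 5137/617]
step 1: S = H·P̄·Hᵀ + R = [656937/617 -378391/617; -378391/617 236565/617]
step 1: K = P̄·Hᵀ·S⁻¹ = [-9058165/39638744 -8495967/39638744; -3973299/39638744 6835919/39638744; -2625131/79277488 14843191/79277488]
step 1: x' = x̄ + K·y = [-12266067/79277488, -127124957/79277488, 24041067/158554976]
step 1: P' = (I − K·H)·P̄ = [26612297/79277488 1110679/79277488 -9592929/158554976; 1110679/79277488 101399657/79277488 -174344959/158554976; -9592929/158554976 -174344959/158554976 398469753/317109952]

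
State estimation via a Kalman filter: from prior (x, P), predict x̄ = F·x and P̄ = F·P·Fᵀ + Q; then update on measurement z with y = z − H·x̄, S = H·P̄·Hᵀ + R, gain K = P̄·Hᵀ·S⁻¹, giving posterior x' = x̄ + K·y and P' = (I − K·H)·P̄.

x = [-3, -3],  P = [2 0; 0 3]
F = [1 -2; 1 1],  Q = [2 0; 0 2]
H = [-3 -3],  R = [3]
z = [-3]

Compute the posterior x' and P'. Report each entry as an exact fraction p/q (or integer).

x' = [141/23, -120/23]
P' = [152/23 -146/23; -146/23 295/46]

x̄ = F·x = [3, -6]
P̄ = F·P·Fᵀ + Q = [16 -4; -4 7]
y = z − H·x̄ = [-12]
S = H·P̄·Hᵀ + R = [138]
K = P̄·Hᵀ·S⁻¹ = [-6/23; -3/46]
x' = x̄ + K·y = [141/23, -120/23]
P' = (I − K·H)·P̄ = [152/23 -146/23; -146/23 295/46]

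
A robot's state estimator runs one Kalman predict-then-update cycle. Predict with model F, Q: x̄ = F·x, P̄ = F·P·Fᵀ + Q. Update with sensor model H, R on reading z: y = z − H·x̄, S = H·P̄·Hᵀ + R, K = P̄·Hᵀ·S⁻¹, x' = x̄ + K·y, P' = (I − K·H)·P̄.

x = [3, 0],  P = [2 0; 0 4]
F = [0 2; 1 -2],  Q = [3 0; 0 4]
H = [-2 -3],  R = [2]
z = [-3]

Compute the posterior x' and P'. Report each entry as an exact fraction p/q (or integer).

x' = [5/7, 4/7]
P' = [374/21 -251/21; -251/21 173/21]

x̄ = F·x = [0, 3]
P̄ = F·P·Fᵀ + Q = [19 -16; -16 22]
y = z − H·x̄ = [6]
S = H·P̄·Hᵀ + R = [84]
K = P̄·Hᵀ·S⁻¹ = [5/42; -17/42]
x' = x̄ + K·y = [5/7, 4/7]
P' = (I − K·H)·P̄ = [374/21 -251/21; -251/21 173/21]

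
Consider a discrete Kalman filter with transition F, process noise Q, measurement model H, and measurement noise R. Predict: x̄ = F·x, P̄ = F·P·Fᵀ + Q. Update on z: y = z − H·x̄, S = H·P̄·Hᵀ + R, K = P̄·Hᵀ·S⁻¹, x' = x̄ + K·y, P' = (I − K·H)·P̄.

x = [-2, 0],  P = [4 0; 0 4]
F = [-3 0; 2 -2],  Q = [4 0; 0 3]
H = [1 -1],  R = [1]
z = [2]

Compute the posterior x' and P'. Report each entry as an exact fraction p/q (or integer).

x' = [58/31, -6/31]
P' = [216/31 200/31; 200/31 859/124]

x̄ = F·x = [6, -4]
P̄ = F·P·Fᵀ + Q = [40 -24; -24 35]
y = z − H·x̄ = [-8]
S = H·P̄·Hᵀ + R = [124]
K = P̄·Hᵀ·S⁻¹ = [16/31; -59/124]
x' = x̄ + K·y = [58/31, -6/31]
P' = (I − K·H)·P̄ = [216/31 200/31; 200/31 859/124]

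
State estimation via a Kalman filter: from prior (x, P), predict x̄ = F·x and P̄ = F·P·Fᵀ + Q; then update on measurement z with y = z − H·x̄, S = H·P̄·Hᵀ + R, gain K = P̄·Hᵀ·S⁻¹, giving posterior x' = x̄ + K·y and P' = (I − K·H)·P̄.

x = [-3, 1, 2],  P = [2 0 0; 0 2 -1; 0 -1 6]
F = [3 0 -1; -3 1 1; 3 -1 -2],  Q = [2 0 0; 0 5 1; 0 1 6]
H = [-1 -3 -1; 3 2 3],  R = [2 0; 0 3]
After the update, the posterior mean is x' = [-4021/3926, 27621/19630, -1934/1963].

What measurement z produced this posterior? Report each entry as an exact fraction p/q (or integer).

x̄ = F·x = [-11, 12, -14]
P̄ = F·P·Fᵀ + Q = [26 -23 29; -23 29 -28; 29 -28 46]
S = H·P̄·Hᵀ + R = [87 -3; -3 677]
K = P̄·Hᵀ·S⁻¹ = [1967/11778 693/3926; -8219/19630 -2791/19630; 220/1963 491/1963]
x' − x̄ = [39165/3926, -207939/19630, 25548/1963] = K·y
y = (KᵀK)⁻¹·Kᵀ·(x' − x̄) = [9, 48]
z = y + H·x̄ = [9, 48] + [-11, -51] = [-2, -3]

z = [-2, -3]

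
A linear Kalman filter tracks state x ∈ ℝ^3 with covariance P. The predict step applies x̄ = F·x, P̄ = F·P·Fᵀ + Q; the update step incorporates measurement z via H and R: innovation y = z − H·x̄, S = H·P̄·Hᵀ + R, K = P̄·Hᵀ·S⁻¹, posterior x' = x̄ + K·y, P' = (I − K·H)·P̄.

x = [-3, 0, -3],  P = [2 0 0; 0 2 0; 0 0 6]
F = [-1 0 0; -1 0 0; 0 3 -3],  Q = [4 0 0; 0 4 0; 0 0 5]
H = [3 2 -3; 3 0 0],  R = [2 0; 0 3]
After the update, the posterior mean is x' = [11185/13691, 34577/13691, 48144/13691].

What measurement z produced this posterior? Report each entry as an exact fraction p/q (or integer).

z = [-3, 2]

x̄ = F·x = [3, 3, 9]
P̄ = F·P·Fᵀ + Q = [6 2 0; 2 6 0; 0 0 77]
S = H·P̄·Hᵀ + R = [797 66; 66 57]
K = P̄·Hᵀ·S⁻¹ = [22/13691 4298/13691; 210/13691 1198/13691; -4389/13691 5082/13691]
x' − x̄ = [-29888/13691, -6496/13691, -75075/13691] = K·y
y = (KᵀK)⁻¹·Kᵀ·(x' − x̄) = [9, -7]
z = y + H·x̄ = [9, -7] + [-12, 9] = [-3, 2]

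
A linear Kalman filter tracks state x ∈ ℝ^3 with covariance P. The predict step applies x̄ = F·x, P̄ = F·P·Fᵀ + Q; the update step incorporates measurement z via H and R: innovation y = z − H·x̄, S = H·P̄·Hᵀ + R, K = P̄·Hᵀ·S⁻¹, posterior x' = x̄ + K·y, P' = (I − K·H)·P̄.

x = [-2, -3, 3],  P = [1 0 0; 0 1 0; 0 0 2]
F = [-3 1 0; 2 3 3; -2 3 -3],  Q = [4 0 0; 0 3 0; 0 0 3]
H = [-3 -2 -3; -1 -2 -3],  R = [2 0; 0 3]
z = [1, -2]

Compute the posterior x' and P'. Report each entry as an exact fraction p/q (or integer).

x' = [-869/4139, 16374/4139, -10362/4139]
P' = [17899/16556 -3128/4139 -4681/16556; -3128/4139 122086/4139 -78898/4139; -4681/16556 -78898/4139 215419/16556]

x̄ = F·x = [3, -4, -14]
P̄ = F·P·Fᵀ + Q = [14 -3 9; -3 34 -13; 9 -13 34]
y = z − H·x̄ = [-40, -49]
S = H·P̄·Hᵀ + R = [540 412; 412 345]
K = P̄·Hᵀ·S⁻¹ = [-7315/16556 1764/4139; 953/4139 -1450/4139; -515/16556 -866/4139]
x' = x̄ + K·y = [-869/4139, 16374/4139, -10362/4139]
P' = (I − K·H)·P̄ = [17899/16556 -3128/4139 -4681/16556; -3128/4139 122086/4139 -78898/4139; -4681/16556 -78898/4139 215419/16556]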